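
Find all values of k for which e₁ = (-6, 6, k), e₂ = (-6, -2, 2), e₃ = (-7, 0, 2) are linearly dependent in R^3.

The vectors are dependent exactly when the determinant of the matrix with rows e₁, e₂, e₃ vanishes.
The determinant works out to 12 - 14*k.
Solving 12 - 14*k = 0 yields k = 6/7.

k = 6/7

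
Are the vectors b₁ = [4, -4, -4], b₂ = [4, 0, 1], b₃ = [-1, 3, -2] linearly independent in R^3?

linearly independent

The matrix [b₁|b₂|b₃] has determinant -88.
A nonzero determinant means the columns are linearly independent.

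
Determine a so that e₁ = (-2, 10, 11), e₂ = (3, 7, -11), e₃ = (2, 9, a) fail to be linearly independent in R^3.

The vectors are dependent exactly when the determinant of the matrix with rows e₁, e₂, e₃ vanishes.
The determinant works out to -44*a - 275.
Solving -44*a - 275 = 0 yields a = -25/4.

a = -25/4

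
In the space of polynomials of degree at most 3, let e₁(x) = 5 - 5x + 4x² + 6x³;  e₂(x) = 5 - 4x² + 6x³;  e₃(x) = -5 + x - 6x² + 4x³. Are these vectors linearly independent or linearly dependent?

Take coordinates with respect to the standard basis {1, x, …, x³}.
Row-reduce the matrix whose columns are e₁, e₂, e₃.
The reduction yields 3 nonzero rows, so the rank is 3.
Since rank = 3 (the number of vectors), the set is linearly independent.

linearly independent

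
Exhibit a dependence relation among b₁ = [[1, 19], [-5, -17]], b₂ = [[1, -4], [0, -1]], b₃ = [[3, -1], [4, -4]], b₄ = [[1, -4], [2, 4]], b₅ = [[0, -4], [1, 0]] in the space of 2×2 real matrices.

Take coordinates with respect to {E₁₁, E₁₂, E₂₁, E₂₂}.
Write the vectors as columns of a matrix and find a nonzero vector in its null space.
The free variable yields coefficients (1, -1, -1, 3, 3) (any nonzero multiple also works).

b₁ - b₂ - b₃ + 3b₄ + 3b₅ = 0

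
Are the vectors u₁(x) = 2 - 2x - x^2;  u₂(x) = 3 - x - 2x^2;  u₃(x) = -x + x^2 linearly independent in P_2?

Take coordinates with respect to the standard basis {1, x, x^2}.
Row-reduce the matrix whose columns are u₁, u₂, u₃.
The reduction yields 3 nonzero rows, so the rank is 3.
Since rank = 3 (the number of vectors), the set is linearly independent.

linearly independent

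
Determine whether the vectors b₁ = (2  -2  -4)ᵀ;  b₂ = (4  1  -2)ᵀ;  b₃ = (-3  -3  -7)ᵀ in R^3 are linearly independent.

linearly independent

Place the vectors as rows of a 3×3 matrix and reduce to echelon form.
The reduction yields 3 nonzero rows, so the rank is 3.
Since rank = 3 (the number of vectors), the set is linearly independent.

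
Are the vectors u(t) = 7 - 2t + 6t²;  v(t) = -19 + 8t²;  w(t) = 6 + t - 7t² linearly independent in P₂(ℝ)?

Take coordinates with respect to the standard basis {1, t, t²}.
The matrix [u|v|w] has determinant 0.
A zero determinant means the columns are linearly dependent.
Indeed u + v + 2w = 0.

linearly dependent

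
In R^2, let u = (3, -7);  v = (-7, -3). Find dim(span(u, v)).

2

Row-reduce the 2×2 matrix with these as rows.
Reduction leaves 2 leading entries, giving rank 2.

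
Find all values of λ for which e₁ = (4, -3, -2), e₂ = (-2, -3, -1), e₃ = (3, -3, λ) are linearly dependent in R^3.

λ = -11/6

The vectors are dependent exactly when the determinant of the matrix with rows e₁, e₂, e₃ vanishes.
Expanding, det = -18*λ - 33.
Setting this to zero gives λ = -11/6.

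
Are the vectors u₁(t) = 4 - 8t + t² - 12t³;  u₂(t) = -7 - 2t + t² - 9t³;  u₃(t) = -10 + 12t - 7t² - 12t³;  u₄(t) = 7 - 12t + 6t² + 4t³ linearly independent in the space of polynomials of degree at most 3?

Write each element as a coordinate vector in ℝ⁴ using {1, t, …, t³}.
Form the 4×4 matrix with these as columns; its determinant is 52.
A nonzero determinant means the columns are linearly independent.

linearly independent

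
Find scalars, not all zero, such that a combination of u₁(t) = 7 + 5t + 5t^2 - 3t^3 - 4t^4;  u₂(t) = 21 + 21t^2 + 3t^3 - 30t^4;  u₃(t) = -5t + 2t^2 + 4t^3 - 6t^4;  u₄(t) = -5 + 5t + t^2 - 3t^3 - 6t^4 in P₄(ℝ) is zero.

Pass to coordinate vectors relative to the basis {1, t, …, t^4}.
Set up α₁u₁ + … + α₄u₄ = 0 and solve the homogeneous system.
One solution (up to scaling) is (3, -1, 3, 0).

3u₁ - u₂ + 3u₃ = 0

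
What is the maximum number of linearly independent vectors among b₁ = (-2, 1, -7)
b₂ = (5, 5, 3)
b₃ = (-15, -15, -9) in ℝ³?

2

Form the matrix with b₁, b₂, b₃ as columns and reduce.
Exactly 2 pivots survive; hence the rank is 2.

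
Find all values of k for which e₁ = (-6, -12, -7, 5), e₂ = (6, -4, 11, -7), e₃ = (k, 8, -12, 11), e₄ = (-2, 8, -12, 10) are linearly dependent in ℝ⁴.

k = -2/5

Dependence holds iff the 4×4 matrix [e₁ e₂ e₃ e₄] is singular.
The determinant works out to -400*k - 160.
Setting this to zero gives k = -2/5.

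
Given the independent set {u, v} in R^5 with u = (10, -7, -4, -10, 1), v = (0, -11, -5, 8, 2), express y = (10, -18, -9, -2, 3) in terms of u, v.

y = u + v

Set up the augmented matrix [u | v | y] and row-reduce.
Row-reducing the augmented matrix gives the unique coefficients (a₁, a₂) = (1, 1).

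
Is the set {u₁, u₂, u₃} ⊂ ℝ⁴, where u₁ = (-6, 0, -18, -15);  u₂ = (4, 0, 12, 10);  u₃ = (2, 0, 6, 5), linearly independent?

One vector is a scalar multiple of another, so the set is dependent.

linearly dependent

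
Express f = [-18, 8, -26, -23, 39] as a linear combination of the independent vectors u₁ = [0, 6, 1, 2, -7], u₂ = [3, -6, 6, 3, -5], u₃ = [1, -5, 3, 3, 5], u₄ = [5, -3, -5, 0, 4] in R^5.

f = -4u₁ - 4u₂ - u₃ - u₄

Solve the system with u₁, u₂, u₃, u₄ as columns and f as the right-hand side.
Row-reducing the augmented matrix gives the unique coefficients (α₁, …, α₄) = (-4, -4, -1, -1).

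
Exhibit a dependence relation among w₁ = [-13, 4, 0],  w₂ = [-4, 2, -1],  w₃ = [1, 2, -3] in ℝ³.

w₁ - 3w₂ + w₃ = 0

Solve the homogeneous system with w₁, w₂, w₃ as columns by row-reducing the coefficient matrix.
A generator of the null space is (1, -3, 1).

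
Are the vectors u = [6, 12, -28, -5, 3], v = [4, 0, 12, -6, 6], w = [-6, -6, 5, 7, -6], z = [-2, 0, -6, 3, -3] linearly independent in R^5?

Place the vectors as rows of a 4×5 matrix and reduce to echelon form.
The reduction yields 2 nonzero rows, so the rank is 2.
Since rank 2 < 4, the set is linearly dependent.

linearly dependent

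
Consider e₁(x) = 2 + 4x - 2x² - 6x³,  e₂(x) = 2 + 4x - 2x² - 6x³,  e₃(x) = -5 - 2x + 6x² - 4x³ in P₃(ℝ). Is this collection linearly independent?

linearly dependent

Write each element as a coordinate vector in ℝ⁴ using {1, x, …, x³}.
Two of the vectors are equal, giving an immediate dependence.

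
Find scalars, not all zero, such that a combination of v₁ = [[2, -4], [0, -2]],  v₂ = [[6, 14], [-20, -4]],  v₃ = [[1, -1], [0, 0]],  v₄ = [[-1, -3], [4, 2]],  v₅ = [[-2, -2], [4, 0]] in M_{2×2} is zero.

v₂ + 2v₃ + 2v₄ + 3v₅ = 0

Pass to coordinate vectors relative to the basis {E₁₁, E₁₂, E₂₁, E₂₂}.
Row-reduce the matrix with v₁, v₂, v₃, v₄, v₅ as columns; the null space gives the coefficients.
The free variable yields coefficients (0, 1, 2, 2, 3) (any nonzero multiple also works).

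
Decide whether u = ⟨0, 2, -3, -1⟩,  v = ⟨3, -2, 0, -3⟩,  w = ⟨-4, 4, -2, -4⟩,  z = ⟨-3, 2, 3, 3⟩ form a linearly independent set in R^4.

linearly independent

The matrix [u|v|w|z] has determinant -132.
A nonzero determinant means the columns are linearly independent.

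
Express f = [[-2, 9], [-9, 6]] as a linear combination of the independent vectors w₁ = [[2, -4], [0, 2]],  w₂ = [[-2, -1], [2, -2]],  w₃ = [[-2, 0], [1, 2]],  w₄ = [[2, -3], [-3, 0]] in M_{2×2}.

Take coordinate vectors relative to {E₁₁, E₁₂, E₂₁, E₂₂}.
Set up the augmented matrix [w₁ | w₂ | w₃ | w₄ | f] and row-reduce.
Back-substitution yields (α₁, …, α₄) = (-3, -3, 3, 2).

f = -3w₁ - 3w₂ + 3w₃ + 2w₄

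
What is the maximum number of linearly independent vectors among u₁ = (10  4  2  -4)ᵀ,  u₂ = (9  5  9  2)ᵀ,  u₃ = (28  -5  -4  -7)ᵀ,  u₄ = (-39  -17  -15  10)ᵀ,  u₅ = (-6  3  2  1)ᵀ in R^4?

Put the 4×5 matrix [u₁|u₂|u₃|u₄|u₅] into echelon form.
Reduction leaves 3 leading entries, giving rank 3.
(With 5 elements in a 4-dimensional space the rank is at most 4.)

3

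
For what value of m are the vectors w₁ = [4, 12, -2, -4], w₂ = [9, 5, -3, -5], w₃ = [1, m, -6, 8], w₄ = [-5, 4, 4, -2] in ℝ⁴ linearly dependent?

m = -50/11

Dependence holds iff the 4×4 matrix [w₁ w₂ w₃ w₄] is singular.
Expanding, det = 66*m + 300.
This vanishes exactly when m = -50/11.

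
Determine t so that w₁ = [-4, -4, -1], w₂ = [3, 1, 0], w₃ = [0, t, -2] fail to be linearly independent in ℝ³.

The set is linearly dependent precisely when det[w₁; w₂; w₃] = 0.
Cofactor expansion gives det = -3*t - 16.
This vanishes exactly when t = -16/3.

t = -16/3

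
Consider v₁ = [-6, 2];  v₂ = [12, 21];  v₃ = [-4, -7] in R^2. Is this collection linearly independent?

There are 3 vectors in a 2-dimensional space, so they cannot be linearly independent.

linearly dependent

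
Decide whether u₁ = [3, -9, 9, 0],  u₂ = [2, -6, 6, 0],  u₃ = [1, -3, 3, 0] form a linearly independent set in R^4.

linearly dependent

Place the vectors as rows of a 3×4 matrix and reduce to echelon form.
The reduction yields 1 nonzero row, so the rank is 1.
Since rank 1 < 3, the set is linearly dependent.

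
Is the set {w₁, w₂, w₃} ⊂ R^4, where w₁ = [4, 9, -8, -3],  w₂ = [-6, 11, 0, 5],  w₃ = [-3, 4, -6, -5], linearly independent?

linearly independent

Place the vectors as rows of a 3×4 matrix and reduce to echelon form.
The reduction yields 3 nonzero rows, so the rank is 3.
Since rank = 3 (the number of vectors), the set is linearly independent.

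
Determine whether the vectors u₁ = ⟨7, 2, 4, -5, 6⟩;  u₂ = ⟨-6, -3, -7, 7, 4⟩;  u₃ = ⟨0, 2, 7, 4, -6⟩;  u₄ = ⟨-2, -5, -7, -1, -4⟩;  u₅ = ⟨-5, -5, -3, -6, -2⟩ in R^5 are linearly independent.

linearly independent

Row-reduce the matrix whose columns are u₁, u₂, u₃, u₄, u₅.
The reduction yields 5 nonzero rows, so the rank is 5.
Since rank = 5 (the number of vectors), the set is linearly independent.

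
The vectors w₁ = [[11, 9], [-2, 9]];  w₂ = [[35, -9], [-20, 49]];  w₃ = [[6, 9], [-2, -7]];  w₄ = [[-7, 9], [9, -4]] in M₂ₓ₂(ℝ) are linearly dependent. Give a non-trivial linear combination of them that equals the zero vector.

Pass to coordinate vectors relative to the basis {E₁₁, E₁₂, E₂₁, E₂₂}.
Row-reduce the matrix with w₁, w₂, w₃, w₄ as columns; the null space gives the coefficients.
The free variable yields coefficients (3, -1, -2, -2) (any nonzero multiple also works).

3w₁ - w₂ - 2w₃ - 2w₄ = 0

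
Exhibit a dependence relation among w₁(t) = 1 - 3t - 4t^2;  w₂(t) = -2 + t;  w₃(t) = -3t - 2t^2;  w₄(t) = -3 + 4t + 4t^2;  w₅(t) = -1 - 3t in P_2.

w₁ - w₂ + w₄ = 0

Pass to coordinate vectors relative to the basis {1, t, t^2}.
Write the vectors as columns of a matrix and find a nonzero vector in its null space.
One solution (up to scaling) is (1, -1, 0, 1, 0).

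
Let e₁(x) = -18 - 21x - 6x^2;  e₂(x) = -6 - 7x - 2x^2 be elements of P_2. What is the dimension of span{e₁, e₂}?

1

Pass to coordinate vectors with respect to the basis {1, x, x^2}.
Form the matrix with e₁, e₂ as columns and reduce.
There is 1 pivot column, so rank = 1.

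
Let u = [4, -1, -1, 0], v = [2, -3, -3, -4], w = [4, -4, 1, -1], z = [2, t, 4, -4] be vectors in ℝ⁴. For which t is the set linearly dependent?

t = -28/3

The set is linearly dependent precisely when det[u; v; w; z] = 0.
Cofactor expansion gives det = 42*t + 392.
Setting this to zero gives t = -28/3.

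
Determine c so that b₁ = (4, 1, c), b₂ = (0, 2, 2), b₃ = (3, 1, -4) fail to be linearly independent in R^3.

The set is linearly dependent precisely when det[b₁; b₂; b₃] = 0.
The determinant works out to -6*c - 34.
Setting this to zero gives c = -17/3.

c = -17/3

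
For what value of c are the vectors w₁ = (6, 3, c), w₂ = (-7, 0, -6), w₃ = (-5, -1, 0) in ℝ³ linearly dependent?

c = -54/7

Dependence holds iff the 3×3 matrix [w₁ w₂ w₃] is singular.
The determinant works out to 7*c + 54.
Solving 7*c + 54 = 0 yields c = -54/7.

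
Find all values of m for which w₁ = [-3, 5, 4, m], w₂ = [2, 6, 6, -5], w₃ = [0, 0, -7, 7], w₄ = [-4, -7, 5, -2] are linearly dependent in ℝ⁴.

m = 17/2

Dependence holds iff the 4×4 matrix [w₁ w₂ w₃ w₄] is singular.
Expanding, det = 595 - 70*m.
Solving 595 - 70*m = 0 yields m = 17/2.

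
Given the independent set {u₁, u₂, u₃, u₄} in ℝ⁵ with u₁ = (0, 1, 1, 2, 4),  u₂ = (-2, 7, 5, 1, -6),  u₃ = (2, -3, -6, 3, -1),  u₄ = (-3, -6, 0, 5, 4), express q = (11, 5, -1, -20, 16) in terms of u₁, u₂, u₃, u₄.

Solve the system with u₁, u₂, u₃, u₄ as columns and q as the right-hand side.
The system has the unique solution (c₁, …, c₄) = (2, -3, -2, -3).

q = 2u₁ - 3u₂ - 2u₃ - 3u₄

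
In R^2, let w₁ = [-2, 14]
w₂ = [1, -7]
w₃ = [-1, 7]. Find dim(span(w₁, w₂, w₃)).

1

Row-reduce the 3×2 matrix with these as rows.
There is 1 pivot column, so rank = 1.
(With 3 elements in a 2-dimensional space the rank is at most 2.)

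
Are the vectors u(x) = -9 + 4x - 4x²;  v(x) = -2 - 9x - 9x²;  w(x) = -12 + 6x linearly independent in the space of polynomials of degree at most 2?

Take coordinates with respect to the standard basis {1, x, x²}.
Place the vectors as rows of a 3×3 matrix and reduce to echelon form.
The reduction yields 3 nonzero rows, so the rank is 3.
Since rank = 3 (the number of vectors), the set is linearly independent.

linearly independent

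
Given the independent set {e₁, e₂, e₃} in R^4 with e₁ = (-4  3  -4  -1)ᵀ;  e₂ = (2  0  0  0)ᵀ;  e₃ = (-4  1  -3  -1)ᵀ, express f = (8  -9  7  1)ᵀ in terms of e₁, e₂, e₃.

Solve the system with e₁, e₂, e₃ as columns and f as the right-hand side.
Row-reducing the augmented matrix gives the unique coefficients (α₁, α₂, α₃) = (-4, 2, 3).

f = -4e₁ + 2e₂ + 3e₃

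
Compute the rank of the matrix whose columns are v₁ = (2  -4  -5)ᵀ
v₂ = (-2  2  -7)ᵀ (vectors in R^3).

2

Row-reduce the 2×3 matrix with these as rows.
The echelon form has 2 nonzero rows, so the rank is 2.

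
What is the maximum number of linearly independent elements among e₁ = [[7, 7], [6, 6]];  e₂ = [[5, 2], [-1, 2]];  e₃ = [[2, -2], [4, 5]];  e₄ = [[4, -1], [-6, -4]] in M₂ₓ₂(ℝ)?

4

Use coordinates relative to {E₁₁, E₁₂, E₂₁, E₂₂}.
Apply Gaussian elimination to the matrix whose rows are e₁, e₂, e₃, e₄.
Reduction leaves 4 leading entries, giving rank 4.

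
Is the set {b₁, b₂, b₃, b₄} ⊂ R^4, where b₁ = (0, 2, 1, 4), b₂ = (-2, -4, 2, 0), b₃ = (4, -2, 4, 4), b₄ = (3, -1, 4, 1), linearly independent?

Form the 4×4 matrix with these as columns; its determinant is -228.
A nonzero determinant means the columns are linearly independent.

linearly independent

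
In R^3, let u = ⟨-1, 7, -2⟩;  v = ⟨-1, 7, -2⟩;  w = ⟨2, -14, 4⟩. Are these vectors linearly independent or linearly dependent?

linearly dependent

Row-reduce the matrix whose columns are u, v, w.
The reduction yields 1 nonzero row, so the rank is 1.
Since rank 1 < 3, the set is linearly dependent.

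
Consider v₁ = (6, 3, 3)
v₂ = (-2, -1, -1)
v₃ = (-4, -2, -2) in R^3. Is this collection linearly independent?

linearly dependent

The matrix [v₁|v₂|v₃] has determinant 0.
A zero determinant means the columns are linearly dependent.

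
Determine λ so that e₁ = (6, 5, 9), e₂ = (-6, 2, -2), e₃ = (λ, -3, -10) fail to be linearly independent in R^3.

λ = -21/2

The set is linearly dependent precisely when det[e₁; e₂; e₃] = 0.
Cofactor expansion gives det = -28*λ - 294.
Setting this to zero gives λ = -21/2.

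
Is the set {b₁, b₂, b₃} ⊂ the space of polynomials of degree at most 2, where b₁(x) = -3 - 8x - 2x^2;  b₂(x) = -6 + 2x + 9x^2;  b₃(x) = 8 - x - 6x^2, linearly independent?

Write each element as a coordinate vector in ℝ³ using {1, x, x^2}.
Row-reduce the matrix whose columns are b₁, b₂, b₃.
The reduction yields 3 nonzero rows, so the rank is 3.
Since rank = 3 (the number of vectors), the set is linearly independent.

linearly independent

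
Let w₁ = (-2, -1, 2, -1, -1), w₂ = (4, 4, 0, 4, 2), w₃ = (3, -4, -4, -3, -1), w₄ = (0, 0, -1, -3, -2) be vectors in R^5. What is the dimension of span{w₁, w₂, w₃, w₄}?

Put the 5×4 matrix [w₁|w₂|w₃|w₄] into echelon form.
There are 4 pivot columns, so rank = 4.

dim = 4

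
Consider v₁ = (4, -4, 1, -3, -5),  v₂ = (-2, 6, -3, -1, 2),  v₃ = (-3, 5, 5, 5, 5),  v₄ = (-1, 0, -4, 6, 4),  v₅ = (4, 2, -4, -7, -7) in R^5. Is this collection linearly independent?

linearly independent

The matrix [v₁|v₂|v₃|v₄|v₅] has determinant -969.
A nonzero determinant means the columns are linearly independent.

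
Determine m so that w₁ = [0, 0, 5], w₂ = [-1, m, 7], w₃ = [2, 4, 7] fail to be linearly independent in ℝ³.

m = -2

The set is linearly dependent precisely when det[w₁; w₂; w₃] = 0.
The determinant works out to -10*m - 20.
Solving -10*m - 20 = 0 yields m = -2.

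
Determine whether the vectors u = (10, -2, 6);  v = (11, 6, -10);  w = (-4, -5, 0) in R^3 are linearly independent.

linearly independent

Place the vectors as rows of a 3×3 matrix and reduce to echelon form.
The reduction yields 3 nonzero rows, so the rank is 3.
Since rank = 3 (the number of vectors), the set is linearly independent.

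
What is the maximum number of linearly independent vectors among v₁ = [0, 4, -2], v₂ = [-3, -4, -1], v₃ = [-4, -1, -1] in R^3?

3

Form the matrix with v₁, v₂, v₃ as columns and reduce.
The echelon form has 3 nonzero rows, so the rank is 3.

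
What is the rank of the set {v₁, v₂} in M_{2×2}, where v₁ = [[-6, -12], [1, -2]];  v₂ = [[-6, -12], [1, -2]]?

1

Use coordinates relative to {E₁₁, E₁₂, E₂₁, E₂₂}.
Apply Gaussian elimination to the matrix whose rows are v₁, v₂.
Exactly 1 pivot survives; hence the rank is 1.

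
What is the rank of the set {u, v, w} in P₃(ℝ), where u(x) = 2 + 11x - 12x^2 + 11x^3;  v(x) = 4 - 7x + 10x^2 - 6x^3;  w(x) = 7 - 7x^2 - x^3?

3

Use coordinates relative to {1, x, …, x^3}.
Row-reduce the 3×4 matrix with these as rows.
Exactly 3 pivots survive; hence the rank is 3.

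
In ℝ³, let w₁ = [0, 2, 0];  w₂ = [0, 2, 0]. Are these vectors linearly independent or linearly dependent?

Two of the vectors are equal, giving an immediate dependence.

linearly dependent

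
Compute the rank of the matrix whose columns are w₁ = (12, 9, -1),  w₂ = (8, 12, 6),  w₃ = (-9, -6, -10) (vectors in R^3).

3

Row-reduce the 3×3 matrix with these as rows.
Reduction leaves 3 leading entries, giving rank 3.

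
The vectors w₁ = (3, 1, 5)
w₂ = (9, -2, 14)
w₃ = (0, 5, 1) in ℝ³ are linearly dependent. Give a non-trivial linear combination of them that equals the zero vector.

Set up α₁w₁ + … + α₃w₃ = 0 and solve the homogeneous system.
One solution (up to scaling) is (3, -1, -1).

3w₁ - w₂ - w₃ = 0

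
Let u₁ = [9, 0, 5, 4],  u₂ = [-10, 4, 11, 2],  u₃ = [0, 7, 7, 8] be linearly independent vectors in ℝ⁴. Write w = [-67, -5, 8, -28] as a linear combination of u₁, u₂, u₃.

w = -3u₁ + 4u₂ - 3u₃

Solve the system with u₁, u₂, u₃ as columns and w as the right-hand side.
Back-substitution yields (c₁, c₂, c₃) = (-3, 4, -3).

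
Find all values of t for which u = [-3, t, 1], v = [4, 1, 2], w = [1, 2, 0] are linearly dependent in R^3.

Dependence holds iff the 3×3 matrix [u v w] is singular.
The determinant works out to 2*t + 19.
Setting this to zero gives t = -19/2.

t = -19/2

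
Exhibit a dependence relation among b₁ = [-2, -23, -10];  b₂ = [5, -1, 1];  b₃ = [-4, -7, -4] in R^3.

Solve the homogeneous system with b₁, b₂, b₃ as columns by row-reducing the coefficient matrix.
One solution (up to scaling) is (1, -2, -3).

b₁ - 2b₂ - 3b₃ = 0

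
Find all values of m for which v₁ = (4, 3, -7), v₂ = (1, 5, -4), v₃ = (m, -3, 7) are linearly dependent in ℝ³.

The set is linearly dependent precisely when det[v₁; v₂; v₃] = 0.
The determinant works out to 23*m + 92.
Setting this to zero gives m = -4.

m = -4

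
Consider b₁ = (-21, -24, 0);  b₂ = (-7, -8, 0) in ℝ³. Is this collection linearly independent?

Place the vectors as rows of a 2×3 matrix and reduce to echelon form.
The reduction yields 1 nonzero row, so the rank is 1.
Since rank 1 < 2, the set is linearly dependent.
Indeed b₁ - 3b₂ = 0.

linearly dependent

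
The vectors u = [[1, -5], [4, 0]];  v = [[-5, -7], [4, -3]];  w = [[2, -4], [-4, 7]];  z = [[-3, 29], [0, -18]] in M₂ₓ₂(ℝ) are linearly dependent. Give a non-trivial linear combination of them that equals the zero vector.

Write each element as a vector in ℝ⁴ using {E₁₁, E₁₂, E₂₁, E₂₂}.
Set up α₁u + … + α₄z = 0 and solve the homogeneous system.
The free variable yields coefficients (2, 1, 3, 1) (any nonzero multiple also works).

2u + v + 3w + z = 0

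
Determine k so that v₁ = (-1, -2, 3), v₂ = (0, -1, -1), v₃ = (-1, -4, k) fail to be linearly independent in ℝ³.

k = 1

Dependence holds iff the 3×3 matrix [v₁ v₂ v₃] is singular.
Cofactor expansion gives det = k - 1.
Setting this to zero gives k = 1.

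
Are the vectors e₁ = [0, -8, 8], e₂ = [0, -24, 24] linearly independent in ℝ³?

linearly dependent

Place the vectors as rows of a 2×3 matrix and reduce to echelon form.
The reduction yields 1 nonzero row, so the rank is 1.
Since rank 1 < 2, the set is linearly dependent.
Indeed 3e₁ - e₂ = 0.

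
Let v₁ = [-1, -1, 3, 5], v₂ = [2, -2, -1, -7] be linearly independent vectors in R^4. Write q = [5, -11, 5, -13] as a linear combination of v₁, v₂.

Since v₁, v₂ are independent, the coefficients expressing q are uniquely determined by a linear system.
The system has the unique solution (α₁, α₂) = (3, 4).

q = 3v₁ + 4v₂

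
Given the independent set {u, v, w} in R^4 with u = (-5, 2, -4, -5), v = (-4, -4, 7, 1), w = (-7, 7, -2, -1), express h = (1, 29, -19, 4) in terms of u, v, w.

Write h = α₁u + … + α₃w and equate components.
The system has the unique solution (α₁, α₂, α₃) = (-2, -3, 3).

h = -2u - 3v + 3w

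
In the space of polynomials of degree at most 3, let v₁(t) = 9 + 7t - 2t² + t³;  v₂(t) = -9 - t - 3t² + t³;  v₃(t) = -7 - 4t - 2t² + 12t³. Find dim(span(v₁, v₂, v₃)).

3

Pass to coordinate vectors with respect to the basis {1, t, …, t³}.
Form the matrix with v₁, v₂, v₃ as columns and reduce.
Reduction leaves 3 leading entries, giving rank 3.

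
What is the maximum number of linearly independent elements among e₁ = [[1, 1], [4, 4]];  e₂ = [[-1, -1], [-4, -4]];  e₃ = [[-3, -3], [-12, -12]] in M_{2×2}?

1

Pass to coordinate vectors with respect to the basis {E₁₁, E₁₂, E₂₁, E₂₂}.
Put the 4×3 matrix [e₁|e₂|e₃] into echelon form.
The echelon form has 1 nonzero row, so the rank is 1.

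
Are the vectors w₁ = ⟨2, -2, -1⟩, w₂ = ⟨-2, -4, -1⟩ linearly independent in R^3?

linearly independent

Place the vectors as rows of a 2×3 matrix and reduce to echelon form.
The reduction yields 2 nonzero rows, so the rank is 2.
Since rank = 2 (the number of vectors), the set is linearly independent.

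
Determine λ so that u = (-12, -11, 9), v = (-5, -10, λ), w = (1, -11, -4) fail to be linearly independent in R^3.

λ = 25/11

Dependence holds iff the 3×3 matrix [u v w] is singular.
Expanding, det = 325 - 143*λ.
This vanishes exactly when λ = 25/11.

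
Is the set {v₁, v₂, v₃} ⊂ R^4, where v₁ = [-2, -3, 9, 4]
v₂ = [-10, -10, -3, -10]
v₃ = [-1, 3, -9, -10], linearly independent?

linearly independent

Row-reduce the matrix whose columns are v₁, v₂, v₃.
The reduction yields 3 nonzero rows, so the rank is 3.
Since rank = 3 (the number of vectors), the set is linearly independent.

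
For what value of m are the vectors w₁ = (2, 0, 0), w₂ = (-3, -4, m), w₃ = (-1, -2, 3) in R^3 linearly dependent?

The vectors are dependent exactly when the determinant of the matrix with rows w₁, w₂, w₃ vanishes.
The determinant works out to 4*m - 24.
Setting this to zero gives m = 6.

m = 6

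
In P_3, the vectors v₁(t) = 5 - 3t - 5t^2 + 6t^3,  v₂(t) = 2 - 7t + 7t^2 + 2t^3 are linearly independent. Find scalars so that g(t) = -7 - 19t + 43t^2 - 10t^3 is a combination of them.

g = -3v₁ + 4v₂

Work in coordinates with respect to the standard basis {1, t, …, t^3}.
Set up the augmented matrix [v₁ | v₂ | g] and row-reduce.
The system has the unique solution (c₁, c₂) = (-3, 4).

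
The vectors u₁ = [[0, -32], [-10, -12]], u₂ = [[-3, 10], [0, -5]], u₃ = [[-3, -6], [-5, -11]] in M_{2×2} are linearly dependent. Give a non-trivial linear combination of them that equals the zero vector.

u₁ + 2u₂ - 2u₃ = 0

Pass to coordinate vectors relative to the basis {E₁₁, E₁₂, E₂₁, E₂₂}.
Set up α₁u₁ + … + α₃u₃ = 0 and solve the homogeneous system.
A generator of the null space is (1, 2, -2).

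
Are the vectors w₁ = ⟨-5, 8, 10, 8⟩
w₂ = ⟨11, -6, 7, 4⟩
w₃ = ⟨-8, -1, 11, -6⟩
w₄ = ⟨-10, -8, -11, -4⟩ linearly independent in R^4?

linearly independent

The matrix [w₁|w₂|w₃|w₄] has determinant -30644.
A nonzero determinant means the columns are linearly independent.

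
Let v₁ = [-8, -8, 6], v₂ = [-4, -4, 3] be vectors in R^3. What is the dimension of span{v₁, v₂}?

Apply Gaussian elimination to the matrix whose rows are v₁, v₂.
Reduction leaves 1 leading entry, giving rank 1.

1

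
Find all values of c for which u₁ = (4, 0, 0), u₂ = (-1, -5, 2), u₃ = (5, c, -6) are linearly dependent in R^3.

Dependence holds iff the 3×3 matrix [u₁ u₂ u₃] is singular.
Expanding, det = 120 - 8*c.
Setting this to zero gives c = 15.

c = 15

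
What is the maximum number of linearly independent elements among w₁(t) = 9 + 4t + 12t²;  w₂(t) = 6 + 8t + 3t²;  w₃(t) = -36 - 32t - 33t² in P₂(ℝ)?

2

Use coordinates relative to {1, t, t²}.
Form the matrix with w₁, w₂, w₃ as columns and reduce.
Exactly 2 pivots survive; hence the rank is 2.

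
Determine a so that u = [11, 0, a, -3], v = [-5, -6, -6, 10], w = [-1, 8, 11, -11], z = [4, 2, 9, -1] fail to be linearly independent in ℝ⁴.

a = -17/5

The vectors are dependent exactly when the determinant of the matrix with rows u, v, w, z vanishes.
Cofactor expansion gives det = -140*a - 476.
Solving -140*a - 476 = 0 yields a = -17/5.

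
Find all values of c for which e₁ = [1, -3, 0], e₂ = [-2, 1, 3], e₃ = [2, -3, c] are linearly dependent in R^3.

c = -9/5

Place the vectors as rows of a 3×3 matrix; dependence ⇔ determinant zero.
Cofactor expansion gives det = -5*c - 9.
This vanishes exactly when c = -9/5.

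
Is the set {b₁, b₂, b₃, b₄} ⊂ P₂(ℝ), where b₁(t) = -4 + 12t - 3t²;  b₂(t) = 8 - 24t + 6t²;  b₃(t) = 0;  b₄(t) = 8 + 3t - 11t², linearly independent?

linearly dependent

Take coordinates with respect to the standard basis {1, t, t²}.
There are 4 vectors in a 3-dimensional space, so they cannot be linearly independent.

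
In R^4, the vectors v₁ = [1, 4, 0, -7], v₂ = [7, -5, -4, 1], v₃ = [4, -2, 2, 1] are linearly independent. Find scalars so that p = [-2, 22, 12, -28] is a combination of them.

p = 4v₁ - 2v₂ + 2v₃

Set up the augmented matrix [v₁ | v₂ | v₃ | p] and row-reduce.
The system has the unique solution (a₁, a₂, a₃) = (4, -2, 2).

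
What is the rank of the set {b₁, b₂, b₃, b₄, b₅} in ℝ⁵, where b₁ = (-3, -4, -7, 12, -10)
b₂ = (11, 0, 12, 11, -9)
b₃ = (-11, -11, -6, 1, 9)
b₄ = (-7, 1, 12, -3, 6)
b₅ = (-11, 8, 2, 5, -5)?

Apply Gaussian elimination to the matrix whose rows are b₁, b₂, b₃, b₄, b₅.
Reduction leaves 5 leading entries, giving rank 5.

rank 5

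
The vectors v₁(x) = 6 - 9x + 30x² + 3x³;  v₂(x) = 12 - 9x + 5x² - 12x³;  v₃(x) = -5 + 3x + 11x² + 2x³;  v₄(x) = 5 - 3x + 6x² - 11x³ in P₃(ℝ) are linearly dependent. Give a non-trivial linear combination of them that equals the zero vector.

v₁ - 3v₂ - 3v₃ + 3v₄ = 0

Write each element as a vector in ℝ⁴ using {1, x, …, x³}.
Write the vectors as columns of a matrix and find a nonzero vector in its null space.
One solution (up to scaling) is (1, -3, -3, 3).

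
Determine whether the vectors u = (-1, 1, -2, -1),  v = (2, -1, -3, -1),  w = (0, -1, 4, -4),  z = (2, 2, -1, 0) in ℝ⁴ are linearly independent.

Row-reduce the matrix whose columns are u, v, w, z.
The reduction yields 4 nonzero rows, so the rank is 4.
Since rank = 4 (the number of vectors), the set is linearly independent.

linearly independent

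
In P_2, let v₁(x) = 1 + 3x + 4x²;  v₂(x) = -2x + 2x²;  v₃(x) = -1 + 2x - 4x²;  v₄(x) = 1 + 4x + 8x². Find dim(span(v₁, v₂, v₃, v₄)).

Represent each element by its coordinate vector in ℝ³.
Apply Gaussian elimination to the matrix whose rows are v₁, v₂, v₃, v₄.
There are 3 pivot columns, so rank = 3.
(With 4 elements in a 3-dimensional space the rank is at most 3.)

3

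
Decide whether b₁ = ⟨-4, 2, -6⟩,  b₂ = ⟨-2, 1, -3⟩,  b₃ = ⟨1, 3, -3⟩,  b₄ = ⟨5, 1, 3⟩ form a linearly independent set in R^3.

linearly dependent

There are 4 vectors in a 3-dimensional space, so they cannot be linearly independent.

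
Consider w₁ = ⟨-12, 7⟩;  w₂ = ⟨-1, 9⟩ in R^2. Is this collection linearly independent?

linearly independent

Form the 2×2 matrix with these as columns; its determinant is -101.
A nonzero determinant means the columns are linearly independent.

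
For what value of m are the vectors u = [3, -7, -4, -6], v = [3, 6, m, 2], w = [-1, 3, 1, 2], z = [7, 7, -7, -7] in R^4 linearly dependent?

Place the vectors as rows of a 4×4 matrix; dependence ⇔ determinant zero.
Expanding, det = 77 - 14*m.
Solving 77 - 14*m = 0 yields m = 11/2.

m = 11/2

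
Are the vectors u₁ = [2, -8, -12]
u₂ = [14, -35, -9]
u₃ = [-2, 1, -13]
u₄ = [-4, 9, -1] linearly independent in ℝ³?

linearly dependent

There are 4 vectors in a 3-dimensional space, so they cannot be linearly independent.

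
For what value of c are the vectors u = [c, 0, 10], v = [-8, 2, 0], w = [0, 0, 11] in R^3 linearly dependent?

The set is linearly dependent precisely when det[u; v; w] = 0.
The determinant works out to 22*c.
Setting this to zero gives c = 0.

c = 0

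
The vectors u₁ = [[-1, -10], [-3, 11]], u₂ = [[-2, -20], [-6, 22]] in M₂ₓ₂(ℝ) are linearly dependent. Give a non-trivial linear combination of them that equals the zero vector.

Take coordinates with respect to {E₁₁, E₁₂, E₂₁, E₂₂}.
Row-reduce the matrix with u₁, u₂ as columns; the null space gives the coefficients.
The free variable yields coefficients (2, -1) (any nonzero multiple also works).

2u₁ - u₂ = 0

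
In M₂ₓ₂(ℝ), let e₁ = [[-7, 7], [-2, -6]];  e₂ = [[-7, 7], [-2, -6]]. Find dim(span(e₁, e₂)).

Represent each element by its coordinate vector in ℝ⁴.
Row-reduce the 2×4 matrix with these as rows.
There is 1 pivot column, so rank = 1.

1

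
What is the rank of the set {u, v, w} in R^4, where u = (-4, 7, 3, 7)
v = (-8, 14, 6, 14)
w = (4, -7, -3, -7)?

1

Apply Gaussian elimination to the matrix whose rows are u, v, w.
There is 1 pivot column, so rank = 1.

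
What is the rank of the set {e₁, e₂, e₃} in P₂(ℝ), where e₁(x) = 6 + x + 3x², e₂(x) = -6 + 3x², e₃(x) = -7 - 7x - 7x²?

rank 3

Represent each element by its coordinate vector in ℝ³.
Form the matrix with e₁, e₂, e₃ as columns and reduce.
Exactly 3 pivots survive; hence the rank is 3.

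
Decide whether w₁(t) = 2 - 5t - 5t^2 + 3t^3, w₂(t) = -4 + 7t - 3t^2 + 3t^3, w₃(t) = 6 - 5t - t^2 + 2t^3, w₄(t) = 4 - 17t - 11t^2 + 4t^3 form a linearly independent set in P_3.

Write each element as a coordinate vector in ℝ⁴ using {1, t, …, t^3}.
The matrix [w₁|w₂|w₃|w₄] has determinant 0.
A zero determinant means the columns are linearly dependent.

linearly dependent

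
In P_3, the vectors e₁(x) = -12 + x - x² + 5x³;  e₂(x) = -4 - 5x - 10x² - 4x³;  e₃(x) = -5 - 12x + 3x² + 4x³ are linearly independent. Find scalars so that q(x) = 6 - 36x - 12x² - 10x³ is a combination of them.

Work in coordinates with respect to the standard basis {1, x, …, x³}.
Set up the augmented matrix [e₁ | e₂ | e₃ | q] and row-reduce.
Back-substitution yields (α₁, α₂, α₃) = (-2, 2, 2).

q = -2e₁ + 2e₂ + 2e₃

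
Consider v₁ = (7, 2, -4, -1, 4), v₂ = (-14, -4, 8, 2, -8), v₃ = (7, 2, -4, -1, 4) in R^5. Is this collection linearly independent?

linearly dependent

Place the vectors as rows of a 3×5 matrix and reduce to echelon form.
The reduction yields 1 nonzero row, so the rank is 1.
Since rank 1 < 3, the set is linearly dependent.
Indeed 2v₁ + v₂ = 0.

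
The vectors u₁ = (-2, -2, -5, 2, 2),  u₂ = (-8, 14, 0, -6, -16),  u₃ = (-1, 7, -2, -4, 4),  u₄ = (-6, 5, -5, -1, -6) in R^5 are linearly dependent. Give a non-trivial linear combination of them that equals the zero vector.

2u₁ + u₂ - 2u₄ = 0

Set up α₁u₁ + … + α₄u₄ = 0 and solve the homogeneous system.
One solution (up to scaling) is (2, 1, 0, -2).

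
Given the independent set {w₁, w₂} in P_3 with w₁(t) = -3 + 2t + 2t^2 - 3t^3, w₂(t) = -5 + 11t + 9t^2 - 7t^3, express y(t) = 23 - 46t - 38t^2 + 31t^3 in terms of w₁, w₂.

Work in coordinates with respect to the standard basis {1, t, …, t^3}.
Solve the system with w₁, w₂ as columns and y as the right-hand side.
The system has the unique solution (α₁, α₂) = (-1, -4).

y = -w₁ - 4w₂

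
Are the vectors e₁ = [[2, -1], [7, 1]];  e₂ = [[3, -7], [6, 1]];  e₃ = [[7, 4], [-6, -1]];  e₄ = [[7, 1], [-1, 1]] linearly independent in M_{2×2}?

linearly independent

Take coordinates with respect to the standard basis {E₁₁, E₁₂, E₂₁, E₂₂}.
Row-reduce the matrix whose columns are e₁, e₂, e₃, e₄.
The reduction yields 4 nonzero rows, so the rank is 4.
Since rank = 4 (the number of vectors), the set is linearly independent.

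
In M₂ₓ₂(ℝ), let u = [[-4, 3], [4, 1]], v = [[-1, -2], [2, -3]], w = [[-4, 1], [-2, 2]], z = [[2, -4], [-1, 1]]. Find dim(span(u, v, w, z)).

Use coordinates relative to {E₁₁, E₁₂, E₂₁, E₂₂}.
Apply Gaussian elimination to the matrix whose rows are u, v, w, z.
Reduction leaves 4 leading entries, giving rank 4.

dim = 4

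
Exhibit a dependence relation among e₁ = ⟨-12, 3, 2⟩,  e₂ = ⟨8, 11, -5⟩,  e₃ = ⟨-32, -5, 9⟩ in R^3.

2e₁ - e₂ - e₃ = 0

Write the vectors as columns of a matrix and find a nonzero vector in its null space.
The free variable yields coefficients (2, -1, -1) (any nonzero multiple also works).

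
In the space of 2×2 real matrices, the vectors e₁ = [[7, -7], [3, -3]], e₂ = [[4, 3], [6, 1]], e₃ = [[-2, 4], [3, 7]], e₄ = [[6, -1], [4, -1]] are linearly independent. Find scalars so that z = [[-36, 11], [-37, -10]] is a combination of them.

z = -4e₁ - 2e₂ - 3e₃ - e₄

Identify each element with its coordinate vector in ℝ⁴ via {E₁₁, E₁₂, E₂₁, E₂₂}.
Set up the augmented matrix [e₁ | e₂ | e₃ | e₄ | z] and row-reduce.
Back-substitution yields (α₁, …, α₄) = (-4, -2, -3, -1).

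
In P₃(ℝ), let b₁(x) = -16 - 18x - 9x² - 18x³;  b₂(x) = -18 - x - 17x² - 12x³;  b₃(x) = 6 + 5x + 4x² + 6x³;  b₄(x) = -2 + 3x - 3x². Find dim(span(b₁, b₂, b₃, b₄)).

2

Represent each element by its coordinate vector in ℝ⁴.
Form the matrix with b₁, b₂, b₃, b₄ as columns and reduce.
The echelon form has 2 nonzero rows, so the rank is 2.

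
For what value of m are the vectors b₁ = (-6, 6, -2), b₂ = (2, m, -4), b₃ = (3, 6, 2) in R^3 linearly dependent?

Place the vectors as rows of a 3×3 matrix; dependence ⇔ determinant zero.
Cofactor expansion gives det = -6*m - 264.
Setting this to zero gives m = -44.

m = -44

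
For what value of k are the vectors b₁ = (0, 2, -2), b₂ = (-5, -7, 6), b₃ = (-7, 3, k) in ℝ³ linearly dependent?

k = -22/5

Dependence holds iff the 3×3 matrix [b₁ b₂ b₃] is singular.
The determinant works out to 10*k + 44.
Setting this to zero gives k = -22/5.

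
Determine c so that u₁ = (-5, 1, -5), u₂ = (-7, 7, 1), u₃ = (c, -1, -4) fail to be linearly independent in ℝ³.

The set is linearly dependent precisely when det[u₁; u₂; u₃] = 0.
The determinant works out to 36*c + 72.
Setting this to zero gives c = -2.

c = -2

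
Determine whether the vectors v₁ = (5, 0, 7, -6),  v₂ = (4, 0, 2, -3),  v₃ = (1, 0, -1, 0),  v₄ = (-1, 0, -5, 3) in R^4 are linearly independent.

linearly dependent

Place the vectors as rows of a 4×4 matrix and reduce to echelon form.
The reduction yields 2 nonzero rows, so the rank is 2.
Since rank 2 < 4, the set is linearly dependent.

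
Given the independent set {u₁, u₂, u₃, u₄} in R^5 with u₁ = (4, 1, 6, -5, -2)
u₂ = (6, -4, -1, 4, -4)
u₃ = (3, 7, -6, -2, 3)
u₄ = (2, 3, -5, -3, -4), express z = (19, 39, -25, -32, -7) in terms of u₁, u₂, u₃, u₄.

z = 2u₁ - u₂ + 3u₃ + 4u₄

Set up the augmented matrix [u₁ | u₂ | u₃ | u₄ | z] and row-reduce.
Back-substitution yields (α₁, …, α₄) = (2, -1, 3, 4).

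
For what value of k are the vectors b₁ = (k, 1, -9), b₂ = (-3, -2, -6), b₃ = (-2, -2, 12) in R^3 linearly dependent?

k = 5/6

Place the vectors as rows of a 3×3 matrix; dependence ⇔ determinant zero.
Expanding, det = 30 - 36*k.
This vanishes exactly when k = 5/6.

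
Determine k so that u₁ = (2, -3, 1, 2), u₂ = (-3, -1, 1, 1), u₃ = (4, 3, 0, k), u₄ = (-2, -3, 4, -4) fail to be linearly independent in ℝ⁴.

k = -42/5

Dependence holds iff the 4×4 matrix [u₁ u₂ u₃ u₄] is singular.
The determinant works out to 25*k + 210.
Setting this to zero gives k = -42/5.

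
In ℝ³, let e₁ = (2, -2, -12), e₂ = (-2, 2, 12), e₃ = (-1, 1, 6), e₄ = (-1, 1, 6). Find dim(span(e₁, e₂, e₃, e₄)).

1

Row-reduce the 4×3 matrix with these as rows.
Exactly 1 pivot survives; hence the rank is 1.
(With 4 elements in a 3-dimensional space the rank is at most 3.)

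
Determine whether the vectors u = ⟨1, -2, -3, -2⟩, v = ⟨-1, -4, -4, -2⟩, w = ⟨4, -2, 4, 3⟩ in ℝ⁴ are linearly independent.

Place the vectors as rows of a 3×4 matrix and reduce to echelon form.
The reduction yields 3 nonzero rows, so the rank is 3.
Since rank = 3 (the number of vectors), the set is linearly independent.

linearly independent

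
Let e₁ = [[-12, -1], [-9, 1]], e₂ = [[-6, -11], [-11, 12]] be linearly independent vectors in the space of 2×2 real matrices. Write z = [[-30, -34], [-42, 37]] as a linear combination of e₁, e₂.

Work in coordinates with respect to the standard basis {E₁₁, E₁₂, E₂₁, E₂₂}.
Solve the system with e₁, e₂ as columns and z as the right-hand side.
Row-reducing the augmented matrix gives the unique coefficients (a₁, a₂) = (1, 3).

z = e₁ + 3e₂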